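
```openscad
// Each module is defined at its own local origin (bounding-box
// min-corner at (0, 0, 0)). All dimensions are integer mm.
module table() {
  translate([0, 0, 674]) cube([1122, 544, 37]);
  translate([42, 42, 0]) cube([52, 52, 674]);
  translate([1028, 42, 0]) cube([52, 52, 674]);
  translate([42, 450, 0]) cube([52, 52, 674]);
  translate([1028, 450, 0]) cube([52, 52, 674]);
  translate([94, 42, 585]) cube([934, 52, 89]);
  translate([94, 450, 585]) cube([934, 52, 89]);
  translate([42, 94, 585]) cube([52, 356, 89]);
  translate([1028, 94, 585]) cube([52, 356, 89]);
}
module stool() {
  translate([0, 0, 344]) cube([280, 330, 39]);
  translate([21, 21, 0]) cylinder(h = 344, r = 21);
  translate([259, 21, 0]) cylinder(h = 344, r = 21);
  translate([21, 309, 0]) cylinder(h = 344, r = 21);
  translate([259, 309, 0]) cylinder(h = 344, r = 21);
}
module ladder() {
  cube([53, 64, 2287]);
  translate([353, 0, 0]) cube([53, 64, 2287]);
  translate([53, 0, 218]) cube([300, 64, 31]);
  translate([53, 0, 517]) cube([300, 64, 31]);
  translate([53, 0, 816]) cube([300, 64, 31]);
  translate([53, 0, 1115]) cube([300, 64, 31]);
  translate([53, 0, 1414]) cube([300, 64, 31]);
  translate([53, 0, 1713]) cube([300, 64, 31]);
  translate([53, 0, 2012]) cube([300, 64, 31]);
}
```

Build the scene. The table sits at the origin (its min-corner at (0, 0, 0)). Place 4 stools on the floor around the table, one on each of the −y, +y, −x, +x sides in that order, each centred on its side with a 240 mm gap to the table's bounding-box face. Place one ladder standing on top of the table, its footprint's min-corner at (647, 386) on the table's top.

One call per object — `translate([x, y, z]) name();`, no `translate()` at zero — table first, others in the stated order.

table();
translate([421, -570, 0]) stool();
translate([421, 784, 0]) stool();
translate([-520, 107, 0]) stool();
translate([1362, 107, 0]) stool();
translate([647, 386, 711]) ladder();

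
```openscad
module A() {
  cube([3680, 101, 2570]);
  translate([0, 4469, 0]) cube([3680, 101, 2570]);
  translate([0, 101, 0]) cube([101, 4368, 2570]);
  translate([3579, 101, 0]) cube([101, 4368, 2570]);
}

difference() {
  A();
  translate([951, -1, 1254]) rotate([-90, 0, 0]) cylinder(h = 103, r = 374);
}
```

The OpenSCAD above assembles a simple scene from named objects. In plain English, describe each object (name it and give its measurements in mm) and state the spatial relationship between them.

A is the wall frame of a small rectangular building: four walls, each 2570 mm tall and 101 mm thick, enclosing a footprint 3680 mm (x) by 4570 mm (y) outside-to-outside, with no floor or roof. The front and back walls (the −y and +y sides) span the full width; the two side walls fit between them.

The house frame has a circular hole of radius 374 mm through its front wall, centred at (x = 951, z = 1254).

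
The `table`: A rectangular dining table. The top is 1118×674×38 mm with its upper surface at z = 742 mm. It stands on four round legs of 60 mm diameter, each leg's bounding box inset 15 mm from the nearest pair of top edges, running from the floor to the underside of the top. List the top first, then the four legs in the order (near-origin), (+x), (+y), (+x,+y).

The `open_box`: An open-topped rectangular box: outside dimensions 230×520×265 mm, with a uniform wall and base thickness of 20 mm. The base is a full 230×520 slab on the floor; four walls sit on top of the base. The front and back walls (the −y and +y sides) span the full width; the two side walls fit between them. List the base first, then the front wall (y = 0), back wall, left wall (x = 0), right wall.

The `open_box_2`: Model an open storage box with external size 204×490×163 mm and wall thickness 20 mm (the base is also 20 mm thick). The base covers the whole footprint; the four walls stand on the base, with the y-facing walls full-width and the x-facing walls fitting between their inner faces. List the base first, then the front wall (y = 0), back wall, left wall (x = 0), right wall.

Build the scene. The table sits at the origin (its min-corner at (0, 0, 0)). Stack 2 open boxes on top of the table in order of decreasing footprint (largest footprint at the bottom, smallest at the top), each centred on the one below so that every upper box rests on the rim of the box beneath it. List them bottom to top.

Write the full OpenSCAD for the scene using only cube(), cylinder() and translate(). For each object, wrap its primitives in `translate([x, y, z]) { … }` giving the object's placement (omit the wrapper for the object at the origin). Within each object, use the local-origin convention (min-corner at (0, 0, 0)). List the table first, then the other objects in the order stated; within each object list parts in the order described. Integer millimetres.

translate([0, 0, 704]) cube([1118, 674, 38]);
translate([45, 45, 0]) cylinder(h = 704, r = 30);
translate([1073, 45, 0]) cylinder(h = 704, r = 30);
translate([45, 629, 0]) cylinder(h = 704, r = 30);
translate([1073, 629, 0]) cylinder(h = 704, r = 30);
translate([444, 77, 742]) {
  cube([230, 520, 20]);
  translate([0, 0, 20]) cube([230, 20, 245]);
  translate([0, 500, 20]) cube([230, 20, 245]);
  translate([0, 20, 20]) cube([20, 480, 245]);
  translate([210, 20, 20]) cube([20, 480, 245]);
}
translate([457, 92, 1007]) {
  cube([204, 490, 20]);
  translate([0, 0, 20]) cube([204, 20, 143]);
  translate([0, 470, 20]) cube([204, 20, 143]);
  translate([0, 20, 20]) cube([20, 450, 143]);
  translate([184, 20, 20]) cube([20, 450, 143]);
}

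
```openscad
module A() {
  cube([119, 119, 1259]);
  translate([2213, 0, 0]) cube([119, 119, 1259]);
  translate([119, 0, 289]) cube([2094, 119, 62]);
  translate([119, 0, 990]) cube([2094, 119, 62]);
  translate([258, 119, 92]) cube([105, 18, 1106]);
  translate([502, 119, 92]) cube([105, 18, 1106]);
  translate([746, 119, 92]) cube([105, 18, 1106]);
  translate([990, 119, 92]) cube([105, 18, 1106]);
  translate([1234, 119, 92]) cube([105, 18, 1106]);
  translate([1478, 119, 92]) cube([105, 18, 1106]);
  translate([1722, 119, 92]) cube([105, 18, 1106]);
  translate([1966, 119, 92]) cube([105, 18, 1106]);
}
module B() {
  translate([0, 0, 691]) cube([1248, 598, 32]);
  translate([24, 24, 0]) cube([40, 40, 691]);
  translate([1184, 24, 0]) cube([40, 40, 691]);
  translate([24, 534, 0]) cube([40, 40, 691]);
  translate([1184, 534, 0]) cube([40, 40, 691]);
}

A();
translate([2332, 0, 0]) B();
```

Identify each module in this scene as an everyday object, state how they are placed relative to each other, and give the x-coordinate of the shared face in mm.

The fence section's +x face and the table's −x face are both at x = 2332 mm.

A is a fence section. B is a table. The table is against the fence section's +x side, with their −y faces flush. The x-coordinate of the shared face is 2332 mm.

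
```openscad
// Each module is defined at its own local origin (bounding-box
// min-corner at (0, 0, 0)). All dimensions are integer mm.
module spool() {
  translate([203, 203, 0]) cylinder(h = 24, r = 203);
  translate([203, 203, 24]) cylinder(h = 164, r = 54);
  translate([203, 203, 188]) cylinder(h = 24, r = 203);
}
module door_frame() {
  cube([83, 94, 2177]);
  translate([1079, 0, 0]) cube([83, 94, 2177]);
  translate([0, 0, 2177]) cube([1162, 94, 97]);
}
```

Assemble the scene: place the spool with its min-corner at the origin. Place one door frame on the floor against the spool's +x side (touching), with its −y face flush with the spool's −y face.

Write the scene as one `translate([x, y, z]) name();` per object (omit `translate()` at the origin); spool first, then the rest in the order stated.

spool();
translate([406, 0, 0]) door_frame();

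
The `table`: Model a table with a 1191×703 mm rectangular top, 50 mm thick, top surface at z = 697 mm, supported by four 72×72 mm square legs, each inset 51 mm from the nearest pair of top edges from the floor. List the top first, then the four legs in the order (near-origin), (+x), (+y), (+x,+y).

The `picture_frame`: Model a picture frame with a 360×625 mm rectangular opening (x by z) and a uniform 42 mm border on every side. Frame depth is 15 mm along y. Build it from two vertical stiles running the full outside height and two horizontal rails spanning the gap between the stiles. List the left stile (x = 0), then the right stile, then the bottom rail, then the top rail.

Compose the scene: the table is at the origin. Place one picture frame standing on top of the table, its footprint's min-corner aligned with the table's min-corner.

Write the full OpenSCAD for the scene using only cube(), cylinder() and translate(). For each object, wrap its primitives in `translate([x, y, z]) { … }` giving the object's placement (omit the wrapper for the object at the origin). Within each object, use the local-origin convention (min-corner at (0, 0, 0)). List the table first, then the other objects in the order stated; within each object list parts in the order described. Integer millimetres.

translate([0, 0, 647]) cube([1191, 703, 50]);
translate([51, 51, 0]) cube([72, 72, 647]);
translate([1068, 51, 0]) cube([72, 72, 647]);
translate([51, 580, 0]) cube([72, 72, 647]);
translate([1068, 580, 0]) cube([72, 72, 647]);
translate([0, 0, 697]) {
  cube([42, 15, 709]);
  translate([402, 0, 0]) cube([42, 15, 709]);
  translate([42, 0, 0]) cube([360, 15, 42]);
  translate([42, 0, 667]) cube([360, 15, 42]);
}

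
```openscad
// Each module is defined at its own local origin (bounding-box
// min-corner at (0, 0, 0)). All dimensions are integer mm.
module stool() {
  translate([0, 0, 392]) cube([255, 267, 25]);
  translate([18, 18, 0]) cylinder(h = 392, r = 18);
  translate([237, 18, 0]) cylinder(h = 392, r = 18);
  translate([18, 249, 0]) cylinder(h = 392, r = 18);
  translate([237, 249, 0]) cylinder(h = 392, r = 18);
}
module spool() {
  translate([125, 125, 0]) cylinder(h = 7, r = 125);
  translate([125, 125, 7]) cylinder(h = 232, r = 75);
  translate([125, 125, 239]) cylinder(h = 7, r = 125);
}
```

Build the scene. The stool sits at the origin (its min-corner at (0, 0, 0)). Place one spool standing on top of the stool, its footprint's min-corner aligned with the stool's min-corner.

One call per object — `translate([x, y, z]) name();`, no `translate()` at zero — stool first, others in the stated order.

stool();
translate([0, 0, 417]) spool();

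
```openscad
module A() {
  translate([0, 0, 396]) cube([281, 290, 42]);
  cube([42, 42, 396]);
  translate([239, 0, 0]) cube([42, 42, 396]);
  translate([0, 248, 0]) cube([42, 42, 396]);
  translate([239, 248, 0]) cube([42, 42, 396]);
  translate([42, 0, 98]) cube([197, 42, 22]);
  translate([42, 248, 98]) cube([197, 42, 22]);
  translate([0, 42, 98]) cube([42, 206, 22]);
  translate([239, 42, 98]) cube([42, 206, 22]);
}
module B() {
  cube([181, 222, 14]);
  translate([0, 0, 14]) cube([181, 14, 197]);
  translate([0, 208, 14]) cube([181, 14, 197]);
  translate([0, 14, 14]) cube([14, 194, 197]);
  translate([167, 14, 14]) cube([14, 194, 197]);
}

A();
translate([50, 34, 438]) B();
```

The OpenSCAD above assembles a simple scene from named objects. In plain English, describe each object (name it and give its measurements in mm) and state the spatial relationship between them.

A is a simple wooden stool: a rectangular seat 281 mm (x) by 290 mm (y), 42 mm thick, top face at z = 438 mm, on four square legs, each 42×42 mm in cross-section. The legs rest on z = 0, each flush with a corner of the seat. Four stretchers, 42 mm wide and 22 mm tall, connect adjacent legs with their undersides at z = 98 mm, each running between the inner faces of the legs it joins and aligned with the legs' outer faces on the other axis.

B is an open-topped rectangular box: outside dimensions 181×222×211 mm, with a uniform wall and base thickness of 14 mm. The base is a full 181×222 slab on the floor; four walls sit on top of the base. The front and back walls (the −y and +y sides) span the full width; the two side walls fit between them.

The open box is on top of the stool, centred.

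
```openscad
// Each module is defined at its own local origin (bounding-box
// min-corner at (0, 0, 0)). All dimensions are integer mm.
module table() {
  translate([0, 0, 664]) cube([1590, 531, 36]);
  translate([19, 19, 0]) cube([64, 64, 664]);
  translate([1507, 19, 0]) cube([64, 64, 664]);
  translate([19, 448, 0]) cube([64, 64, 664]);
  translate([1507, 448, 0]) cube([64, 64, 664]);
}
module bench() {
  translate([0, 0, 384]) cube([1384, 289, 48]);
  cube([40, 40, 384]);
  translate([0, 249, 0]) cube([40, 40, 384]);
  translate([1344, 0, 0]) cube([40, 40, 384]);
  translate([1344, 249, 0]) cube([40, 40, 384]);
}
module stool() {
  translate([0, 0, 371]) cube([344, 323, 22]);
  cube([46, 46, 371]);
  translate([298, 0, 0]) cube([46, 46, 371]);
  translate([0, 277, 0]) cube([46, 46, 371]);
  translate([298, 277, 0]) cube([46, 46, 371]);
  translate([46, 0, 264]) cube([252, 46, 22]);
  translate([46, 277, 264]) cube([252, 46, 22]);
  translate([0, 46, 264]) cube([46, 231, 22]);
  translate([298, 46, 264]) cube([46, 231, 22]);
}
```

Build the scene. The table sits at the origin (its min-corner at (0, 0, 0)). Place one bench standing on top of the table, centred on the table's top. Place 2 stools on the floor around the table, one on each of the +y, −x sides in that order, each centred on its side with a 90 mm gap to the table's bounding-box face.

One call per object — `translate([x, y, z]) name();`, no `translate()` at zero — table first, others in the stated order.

table();
translate([103, 121, 700]) bench();
translate([623, 621, 0]) stool();
translate([-434, 104, 0]) stool();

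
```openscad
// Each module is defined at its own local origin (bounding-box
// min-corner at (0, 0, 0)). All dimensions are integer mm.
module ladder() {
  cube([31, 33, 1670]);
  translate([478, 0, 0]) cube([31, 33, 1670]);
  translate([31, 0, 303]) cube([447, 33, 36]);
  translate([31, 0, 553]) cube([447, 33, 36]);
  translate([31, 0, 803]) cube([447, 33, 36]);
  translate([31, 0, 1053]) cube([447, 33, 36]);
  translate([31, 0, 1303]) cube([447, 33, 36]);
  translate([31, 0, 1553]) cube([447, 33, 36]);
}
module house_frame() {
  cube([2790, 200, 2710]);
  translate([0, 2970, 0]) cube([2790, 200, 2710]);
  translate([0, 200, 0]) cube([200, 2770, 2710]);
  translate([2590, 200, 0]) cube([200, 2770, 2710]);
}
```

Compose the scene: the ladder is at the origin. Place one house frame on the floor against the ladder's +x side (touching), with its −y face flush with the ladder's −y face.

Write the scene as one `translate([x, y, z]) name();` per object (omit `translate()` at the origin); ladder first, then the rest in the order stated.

ladder();
translate([509, 0, 0]) house_frame();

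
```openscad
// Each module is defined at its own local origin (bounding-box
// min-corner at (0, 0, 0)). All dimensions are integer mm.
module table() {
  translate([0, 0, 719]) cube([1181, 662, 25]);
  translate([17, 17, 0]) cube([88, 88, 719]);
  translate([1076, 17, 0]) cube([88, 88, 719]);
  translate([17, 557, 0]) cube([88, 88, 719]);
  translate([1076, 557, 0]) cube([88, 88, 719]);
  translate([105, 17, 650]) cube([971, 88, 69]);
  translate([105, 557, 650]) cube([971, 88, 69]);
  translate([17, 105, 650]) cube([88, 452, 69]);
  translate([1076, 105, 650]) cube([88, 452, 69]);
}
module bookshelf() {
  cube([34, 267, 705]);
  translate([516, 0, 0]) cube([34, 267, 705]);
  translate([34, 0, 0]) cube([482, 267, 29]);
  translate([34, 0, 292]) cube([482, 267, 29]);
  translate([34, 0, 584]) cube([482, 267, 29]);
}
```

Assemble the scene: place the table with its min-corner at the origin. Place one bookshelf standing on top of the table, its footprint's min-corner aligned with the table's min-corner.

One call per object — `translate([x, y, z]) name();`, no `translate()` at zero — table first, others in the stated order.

table();
translate([0, 0, 744]) bookshelf();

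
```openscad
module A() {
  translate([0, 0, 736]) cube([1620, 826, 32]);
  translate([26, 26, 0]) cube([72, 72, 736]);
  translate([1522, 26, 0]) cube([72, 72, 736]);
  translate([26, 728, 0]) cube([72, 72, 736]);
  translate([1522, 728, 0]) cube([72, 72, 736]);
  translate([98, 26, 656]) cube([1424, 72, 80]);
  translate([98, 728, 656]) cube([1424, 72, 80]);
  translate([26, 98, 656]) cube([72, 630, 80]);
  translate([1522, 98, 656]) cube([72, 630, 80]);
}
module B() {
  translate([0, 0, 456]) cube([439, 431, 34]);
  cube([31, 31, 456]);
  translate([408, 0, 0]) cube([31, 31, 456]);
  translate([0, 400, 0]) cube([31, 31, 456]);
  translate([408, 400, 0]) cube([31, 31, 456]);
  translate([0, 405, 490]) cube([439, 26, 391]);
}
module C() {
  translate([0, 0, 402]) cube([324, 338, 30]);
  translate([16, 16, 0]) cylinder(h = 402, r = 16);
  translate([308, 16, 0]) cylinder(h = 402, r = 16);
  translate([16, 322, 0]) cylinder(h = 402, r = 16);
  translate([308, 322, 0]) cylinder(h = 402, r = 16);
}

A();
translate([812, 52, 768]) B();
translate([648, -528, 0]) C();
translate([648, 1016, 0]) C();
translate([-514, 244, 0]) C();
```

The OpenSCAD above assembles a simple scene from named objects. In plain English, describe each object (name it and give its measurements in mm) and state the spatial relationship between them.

A is a table: top 1620 mm (x) × 826 mm (y), 32 mm thick, upper face at z = 768 mm, on four 72×72 mm square legs, each inset 26 mm from the nearest pair of top edges, running from z = 0 to the bottom of the top. Four apron rails, 72 mm thick and 80 mm tall, run between adjacent legs with their top edges flush with the underside of the top and their outer faces flush with the legs' outer faces.

B is a chair: 439×431 mm seat, 34 mm thick, top at z = 490 mm, on four 31 mm square corner legs flush with the seat edges. A 26 mm thick backrest slab spans the full seat width, extending 391 mm above the seat top, its back face flush with the seat's +y edge.

C is a four-legged stool. The seat is a 324×338×30 mm slab whose top surface is at z = 432 mm; four round legs, each 32 mm in diameter, run from the floor (z = 0) to the underside of the seat, each leg's axis is inset half a diameter from the nearest pair of seat edges (so the leg's bounding box is flush with the corner).

The chair is on top of the table. Three stools sit around the table at the −y, +y, −x sides.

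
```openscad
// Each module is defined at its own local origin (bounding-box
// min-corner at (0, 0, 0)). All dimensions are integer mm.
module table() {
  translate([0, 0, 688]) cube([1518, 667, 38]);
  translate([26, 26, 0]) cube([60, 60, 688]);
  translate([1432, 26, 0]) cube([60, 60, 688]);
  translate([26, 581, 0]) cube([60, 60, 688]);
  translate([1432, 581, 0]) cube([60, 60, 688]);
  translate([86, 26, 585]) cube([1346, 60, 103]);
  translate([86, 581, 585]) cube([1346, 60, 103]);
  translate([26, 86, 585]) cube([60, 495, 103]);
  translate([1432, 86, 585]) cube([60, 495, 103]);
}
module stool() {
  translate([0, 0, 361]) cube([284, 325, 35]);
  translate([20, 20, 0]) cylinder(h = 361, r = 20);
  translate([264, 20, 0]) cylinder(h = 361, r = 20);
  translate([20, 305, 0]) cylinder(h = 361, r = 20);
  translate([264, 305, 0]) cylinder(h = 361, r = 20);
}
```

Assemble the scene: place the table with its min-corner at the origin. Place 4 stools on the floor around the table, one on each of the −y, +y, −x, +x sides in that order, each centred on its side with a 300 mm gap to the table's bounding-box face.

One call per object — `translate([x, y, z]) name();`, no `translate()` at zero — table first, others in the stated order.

table();
translate([617, -625, 0]) stool();
translate([617, 967, 0]) stool();
translate([-584, 171, 0]) stool();
translate([1818, 171, 0]) stool();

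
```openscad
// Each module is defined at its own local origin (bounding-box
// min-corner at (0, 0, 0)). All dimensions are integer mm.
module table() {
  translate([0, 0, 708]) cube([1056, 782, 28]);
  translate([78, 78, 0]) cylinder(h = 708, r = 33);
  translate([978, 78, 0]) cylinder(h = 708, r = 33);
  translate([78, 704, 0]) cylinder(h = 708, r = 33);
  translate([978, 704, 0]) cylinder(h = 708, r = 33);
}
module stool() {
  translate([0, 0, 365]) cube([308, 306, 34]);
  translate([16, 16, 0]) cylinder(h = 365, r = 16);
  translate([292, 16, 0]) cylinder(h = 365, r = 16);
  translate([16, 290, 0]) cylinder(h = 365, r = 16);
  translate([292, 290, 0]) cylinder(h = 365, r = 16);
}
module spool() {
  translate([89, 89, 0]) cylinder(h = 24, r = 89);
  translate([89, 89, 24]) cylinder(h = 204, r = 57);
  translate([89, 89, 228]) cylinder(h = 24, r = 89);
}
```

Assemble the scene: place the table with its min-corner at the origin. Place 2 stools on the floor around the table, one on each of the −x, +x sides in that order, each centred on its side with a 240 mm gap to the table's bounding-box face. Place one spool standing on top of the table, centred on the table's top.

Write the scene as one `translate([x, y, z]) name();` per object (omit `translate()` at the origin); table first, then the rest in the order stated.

table();
translate([-548, 238, 0]) stool();
translate([1296, 238, 0]) stool();
translate([439, 302, 736]) spool();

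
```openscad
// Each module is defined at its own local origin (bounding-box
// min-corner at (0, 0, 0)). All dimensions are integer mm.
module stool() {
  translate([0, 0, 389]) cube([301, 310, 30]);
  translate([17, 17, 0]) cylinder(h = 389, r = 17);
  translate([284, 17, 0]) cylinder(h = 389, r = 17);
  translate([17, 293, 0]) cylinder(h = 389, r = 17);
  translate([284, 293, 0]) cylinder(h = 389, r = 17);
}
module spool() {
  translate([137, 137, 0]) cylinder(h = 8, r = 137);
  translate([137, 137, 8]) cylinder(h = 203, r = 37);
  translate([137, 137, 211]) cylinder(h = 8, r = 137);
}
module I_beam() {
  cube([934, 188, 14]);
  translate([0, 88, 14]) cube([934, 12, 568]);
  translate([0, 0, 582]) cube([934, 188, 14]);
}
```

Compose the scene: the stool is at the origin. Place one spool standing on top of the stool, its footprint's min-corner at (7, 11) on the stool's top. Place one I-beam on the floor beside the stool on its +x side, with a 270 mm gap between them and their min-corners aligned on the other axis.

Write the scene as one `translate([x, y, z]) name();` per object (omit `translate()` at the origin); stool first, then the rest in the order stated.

stool();
translate([7, 11, 419]) spool();
translate([571, 0, 0]) I_beam();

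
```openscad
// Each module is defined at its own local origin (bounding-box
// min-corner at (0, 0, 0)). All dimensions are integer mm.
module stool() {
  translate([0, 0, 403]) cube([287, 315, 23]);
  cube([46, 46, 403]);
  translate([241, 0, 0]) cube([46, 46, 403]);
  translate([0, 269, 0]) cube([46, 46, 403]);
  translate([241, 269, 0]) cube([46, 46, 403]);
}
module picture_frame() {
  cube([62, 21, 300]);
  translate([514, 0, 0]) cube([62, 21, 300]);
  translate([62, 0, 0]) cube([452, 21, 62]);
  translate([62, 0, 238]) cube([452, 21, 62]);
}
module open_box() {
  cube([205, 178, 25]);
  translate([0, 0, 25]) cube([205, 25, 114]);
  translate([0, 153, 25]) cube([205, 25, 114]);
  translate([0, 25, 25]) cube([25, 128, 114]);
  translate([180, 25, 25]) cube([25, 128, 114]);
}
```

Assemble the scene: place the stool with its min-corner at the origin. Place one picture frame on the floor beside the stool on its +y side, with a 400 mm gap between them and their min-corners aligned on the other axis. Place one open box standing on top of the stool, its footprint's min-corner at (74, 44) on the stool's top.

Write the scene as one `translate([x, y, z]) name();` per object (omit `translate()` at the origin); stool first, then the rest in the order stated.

stool();
translate([0, 715, 0]) picture_frame();
translate([74, 44, 426]) open_box();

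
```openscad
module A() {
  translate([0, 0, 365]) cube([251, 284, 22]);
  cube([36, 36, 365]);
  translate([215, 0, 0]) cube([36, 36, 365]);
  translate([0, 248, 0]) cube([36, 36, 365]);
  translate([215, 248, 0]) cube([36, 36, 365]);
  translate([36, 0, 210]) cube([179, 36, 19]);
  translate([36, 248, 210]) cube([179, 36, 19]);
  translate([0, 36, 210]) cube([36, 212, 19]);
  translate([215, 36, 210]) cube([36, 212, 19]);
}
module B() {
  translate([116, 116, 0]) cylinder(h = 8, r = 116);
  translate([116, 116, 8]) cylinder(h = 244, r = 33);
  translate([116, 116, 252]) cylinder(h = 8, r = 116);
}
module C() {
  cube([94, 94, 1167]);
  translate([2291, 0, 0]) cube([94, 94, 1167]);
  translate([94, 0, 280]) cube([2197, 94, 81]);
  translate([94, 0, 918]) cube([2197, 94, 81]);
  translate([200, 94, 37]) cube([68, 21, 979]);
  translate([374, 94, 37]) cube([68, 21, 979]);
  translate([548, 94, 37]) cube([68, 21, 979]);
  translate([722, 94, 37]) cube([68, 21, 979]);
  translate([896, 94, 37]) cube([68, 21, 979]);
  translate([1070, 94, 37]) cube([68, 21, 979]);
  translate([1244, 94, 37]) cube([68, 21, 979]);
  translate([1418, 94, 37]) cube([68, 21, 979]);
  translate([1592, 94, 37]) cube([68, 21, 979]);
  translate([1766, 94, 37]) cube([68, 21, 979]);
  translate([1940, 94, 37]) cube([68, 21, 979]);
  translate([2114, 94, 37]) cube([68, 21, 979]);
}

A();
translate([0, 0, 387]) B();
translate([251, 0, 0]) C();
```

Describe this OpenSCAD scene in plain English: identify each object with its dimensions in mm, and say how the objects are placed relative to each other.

A is a four-legged stool. The seat is a 251×284×22 mm slab whose top surface is at z = 387 mm; four square legs, each 36×36 mm in cross-section, run from the floor (z = 0) to the underside of the seat, each flush with a corner of the seat. Four stretchers, 36 mm wide and 19 mm tall, connect adjacent legs with their undersides at z = 210 mm, each running between the inner faces of the legs it joins and aligned with the legs' outer faces on the other axis.

B is a spool: two coaxial disc flanges of radius 116 mm and thickness 8 mm, joined by a core cylinder of radius 33 mm and height 244 mm. The lower flange rests on z = 0 and the three cylinders share a vertical axis.

C is a fence section. Two 94×94 mm posts, 1167 mm tall, stand on the floor with a clear span of 2197 mm between their inner faces. Two horizontal rails of 94×81 mm section span the gap between the posts with their undersides at z = 280 mm and z = 918 mm, flush with the posts' −y face. 12 pickets, each 68 mm wide, 21 mm thick and 979 mm tall, are fixed to the +y face of the rails with their bottoms at z = 37 mm, evenly spaced across the span with equal gaps (rounded down to the nearest mm) at the −x end and between each pair — any rounding remainder accumulates at the +x end.

The spool is on top of the stool. The fence section is against the stool's +x side, with their −y faces flush.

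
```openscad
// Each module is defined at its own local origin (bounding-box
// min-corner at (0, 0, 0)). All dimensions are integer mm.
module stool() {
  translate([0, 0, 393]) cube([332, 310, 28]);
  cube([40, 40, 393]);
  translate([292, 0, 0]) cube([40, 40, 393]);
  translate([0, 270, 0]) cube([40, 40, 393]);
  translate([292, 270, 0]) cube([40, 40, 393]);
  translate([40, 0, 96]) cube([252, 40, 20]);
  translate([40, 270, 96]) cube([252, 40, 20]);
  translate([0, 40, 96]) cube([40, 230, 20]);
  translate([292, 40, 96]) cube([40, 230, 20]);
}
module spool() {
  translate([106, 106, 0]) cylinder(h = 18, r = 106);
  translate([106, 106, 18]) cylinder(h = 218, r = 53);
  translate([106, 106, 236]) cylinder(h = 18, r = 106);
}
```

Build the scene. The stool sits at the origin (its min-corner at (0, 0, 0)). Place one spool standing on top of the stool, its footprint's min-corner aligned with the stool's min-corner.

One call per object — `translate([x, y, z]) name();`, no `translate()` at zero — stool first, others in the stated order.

stool();
translate([0, 0, 421]) spool();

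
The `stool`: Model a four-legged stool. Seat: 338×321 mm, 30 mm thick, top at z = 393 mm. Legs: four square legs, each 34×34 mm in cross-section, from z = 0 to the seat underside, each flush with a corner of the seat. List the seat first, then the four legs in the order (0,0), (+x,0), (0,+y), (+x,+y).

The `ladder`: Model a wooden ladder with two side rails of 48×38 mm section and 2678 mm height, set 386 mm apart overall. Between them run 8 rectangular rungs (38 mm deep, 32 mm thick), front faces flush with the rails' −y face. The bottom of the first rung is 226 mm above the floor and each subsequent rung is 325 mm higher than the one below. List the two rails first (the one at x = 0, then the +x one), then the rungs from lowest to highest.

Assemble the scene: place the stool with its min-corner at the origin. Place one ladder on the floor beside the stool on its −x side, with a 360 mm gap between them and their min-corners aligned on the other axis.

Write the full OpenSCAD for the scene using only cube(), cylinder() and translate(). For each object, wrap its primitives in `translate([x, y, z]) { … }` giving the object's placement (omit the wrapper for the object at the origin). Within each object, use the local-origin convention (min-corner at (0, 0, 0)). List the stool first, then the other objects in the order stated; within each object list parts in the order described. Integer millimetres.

translate([0, 0, 363]) cube([338, 321, 30]);
cube([34, 34, 363]);
translate([304, 0, 0]) cube([34, 34, 363]);
translate([0, 287, 0]) cube([34, 34, 363]);
translate([304, 287, 0]) cube([34, 34, 363]);
translate([-746, 0, 0]) {
  cube([48, 38, 2678]);
  translate([338, 0, 0]) cube([48, 38, 2678]);
  translate([48, 0, 226]) cube([290, 38, 32]);
  translate([48, 0, 551]) cube([290, 38, 32]);
  translate([48, 0, 876]) cube([290, 38, 32]);
  translate([48, 0, 1201]) cube([290, 38, 32]);
  translate([48, 0, 1526]) cube([290, 38, 32]);
  translate([48, 0, 1851]) cube([290, 38, 32]);
  translate([48, 0, 2176]) cube([290, 38, 32]);
  translate([48, 0, 2501]) cube([290, 38, 32]);
}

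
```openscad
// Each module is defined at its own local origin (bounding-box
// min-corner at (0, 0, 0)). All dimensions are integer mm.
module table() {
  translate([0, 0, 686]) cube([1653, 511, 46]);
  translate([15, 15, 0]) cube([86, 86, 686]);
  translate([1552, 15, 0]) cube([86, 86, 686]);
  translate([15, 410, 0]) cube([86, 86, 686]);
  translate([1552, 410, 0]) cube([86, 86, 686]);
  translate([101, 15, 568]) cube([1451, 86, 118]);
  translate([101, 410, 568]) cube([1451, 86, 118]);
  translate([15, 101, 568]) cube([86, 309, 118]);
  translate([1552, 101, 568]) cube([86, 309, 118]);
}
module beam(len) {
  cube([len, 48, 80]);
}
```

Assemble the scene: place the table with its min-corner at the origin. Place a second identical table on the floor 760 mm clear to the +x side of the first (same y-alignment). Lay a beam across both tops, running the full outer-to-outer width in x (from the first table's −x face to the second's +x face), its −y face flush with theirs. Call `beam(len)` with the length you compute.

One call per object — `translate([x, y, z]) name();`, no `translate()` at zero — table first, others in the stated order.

table();
translate([2413, 0, 0]) table();
translate([0, 0, 732]) beam(4066);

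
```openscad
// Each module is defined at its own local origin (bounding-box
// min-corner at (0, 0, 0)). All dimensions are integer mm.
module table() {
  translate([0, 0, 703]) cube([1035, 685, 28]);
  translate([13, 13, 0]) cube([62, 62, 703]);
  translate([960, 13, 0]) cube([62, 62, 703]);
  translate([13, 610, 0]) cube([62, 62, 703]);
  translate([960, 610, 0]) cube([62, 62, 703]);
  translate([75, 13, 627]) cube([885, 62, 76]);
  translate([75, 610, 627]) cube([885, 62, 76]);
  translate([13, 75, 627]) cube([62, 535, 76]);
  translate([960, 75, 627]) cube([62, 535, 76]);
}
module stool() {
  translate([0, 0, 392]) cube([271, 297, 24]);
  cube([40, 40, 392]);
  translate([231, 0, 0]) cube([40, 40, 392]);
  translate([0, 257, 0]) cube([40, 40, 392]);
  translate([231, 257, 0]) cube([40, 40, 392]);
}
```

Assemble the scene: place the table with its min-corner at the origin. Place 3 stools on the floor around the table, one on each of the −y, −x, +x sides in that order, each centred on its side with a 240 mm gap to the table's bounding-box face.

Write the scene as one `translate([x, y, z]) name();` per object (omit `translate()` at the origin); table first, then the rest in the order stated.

table();
translate([382, -537, 0]) stool();
translate([-511, 194, 0]) stool();
translate([1275, 194, 0]) stool();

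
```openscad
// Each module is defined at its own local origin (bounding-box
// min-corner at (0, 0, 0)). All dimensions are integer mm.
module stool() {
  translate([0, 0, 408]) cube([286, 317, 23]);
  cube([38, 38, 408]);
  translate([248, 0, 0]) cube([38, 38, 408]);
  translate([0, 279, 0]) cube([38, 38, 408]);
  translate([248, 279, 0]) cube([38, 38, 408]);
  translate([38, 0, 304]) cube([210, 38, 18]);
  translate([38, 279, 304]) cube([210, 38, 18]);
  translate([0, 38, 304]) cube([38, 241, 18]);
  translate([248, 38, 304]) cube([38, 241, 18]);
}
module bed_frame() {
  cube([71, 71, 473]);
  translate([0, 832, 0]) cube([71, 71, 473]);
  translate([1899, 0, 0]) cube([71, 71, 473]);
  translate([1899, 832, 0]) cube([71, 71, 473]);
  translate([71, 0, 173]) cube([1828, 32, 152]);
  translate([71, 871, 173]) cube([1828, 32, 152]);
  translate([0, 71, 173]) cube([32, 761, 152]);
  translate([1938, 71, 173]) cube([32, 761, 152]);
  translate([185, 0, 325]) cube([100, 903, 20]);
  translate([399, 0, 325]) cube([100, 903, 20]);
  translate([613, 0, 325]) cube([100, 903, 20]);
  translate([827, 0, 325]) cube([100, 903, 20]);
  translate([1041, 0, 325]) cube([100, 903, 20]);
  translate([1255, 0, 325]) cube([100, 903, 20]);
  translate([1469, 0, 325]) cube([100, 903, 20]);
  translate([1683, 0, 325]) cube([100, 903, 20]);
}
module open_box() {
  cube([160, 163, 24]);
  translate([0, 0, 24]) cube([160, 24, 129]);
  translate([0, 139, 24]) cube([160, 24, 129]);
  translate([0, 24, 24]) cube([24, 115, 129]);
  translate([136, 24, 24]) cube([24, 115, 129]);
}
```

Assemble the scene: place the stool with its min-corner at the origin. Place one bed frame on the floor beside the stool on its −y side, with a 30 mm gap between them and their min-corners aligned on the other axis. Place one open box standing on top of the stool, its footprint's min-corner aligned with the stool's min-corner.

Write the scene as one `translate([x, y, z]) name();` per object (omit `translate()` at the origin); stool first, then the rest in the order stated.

stool();
translate([0, -933, 0]) bed_frame();
translate([0, 0, 431]) open_box();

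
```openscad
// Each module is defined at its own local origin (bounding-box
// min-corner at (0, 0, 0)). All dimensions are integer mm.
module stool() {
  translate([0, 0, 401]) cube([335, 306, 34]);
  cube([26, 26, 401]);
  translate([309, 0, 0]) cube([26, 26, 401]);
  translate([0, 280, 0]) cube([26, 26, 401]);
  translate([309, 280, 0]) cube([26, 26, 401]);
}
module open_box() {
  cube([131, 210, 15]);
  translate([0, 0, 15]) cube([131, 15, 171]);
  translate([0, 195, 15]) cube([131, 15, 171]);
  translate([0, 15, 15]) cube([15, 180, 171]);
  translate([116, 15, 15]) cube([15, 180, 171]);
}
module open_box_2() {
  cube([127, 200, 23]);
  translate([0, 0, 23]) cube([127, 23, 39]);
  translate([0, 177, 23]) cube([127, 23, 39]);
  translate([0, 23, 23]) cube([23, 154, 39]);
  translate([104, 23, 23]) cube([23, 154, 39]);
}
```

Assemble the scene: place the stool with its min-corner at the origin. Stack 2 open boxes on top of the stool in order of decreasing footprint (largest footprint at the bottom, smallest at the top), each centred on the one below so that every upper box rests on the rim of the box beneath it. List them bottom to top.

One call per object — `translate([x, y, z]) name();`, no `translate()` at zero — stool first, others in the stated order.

stool();
translate([102, 48, 435]) open_box();
translate([104, 53, 621]) open_box_2();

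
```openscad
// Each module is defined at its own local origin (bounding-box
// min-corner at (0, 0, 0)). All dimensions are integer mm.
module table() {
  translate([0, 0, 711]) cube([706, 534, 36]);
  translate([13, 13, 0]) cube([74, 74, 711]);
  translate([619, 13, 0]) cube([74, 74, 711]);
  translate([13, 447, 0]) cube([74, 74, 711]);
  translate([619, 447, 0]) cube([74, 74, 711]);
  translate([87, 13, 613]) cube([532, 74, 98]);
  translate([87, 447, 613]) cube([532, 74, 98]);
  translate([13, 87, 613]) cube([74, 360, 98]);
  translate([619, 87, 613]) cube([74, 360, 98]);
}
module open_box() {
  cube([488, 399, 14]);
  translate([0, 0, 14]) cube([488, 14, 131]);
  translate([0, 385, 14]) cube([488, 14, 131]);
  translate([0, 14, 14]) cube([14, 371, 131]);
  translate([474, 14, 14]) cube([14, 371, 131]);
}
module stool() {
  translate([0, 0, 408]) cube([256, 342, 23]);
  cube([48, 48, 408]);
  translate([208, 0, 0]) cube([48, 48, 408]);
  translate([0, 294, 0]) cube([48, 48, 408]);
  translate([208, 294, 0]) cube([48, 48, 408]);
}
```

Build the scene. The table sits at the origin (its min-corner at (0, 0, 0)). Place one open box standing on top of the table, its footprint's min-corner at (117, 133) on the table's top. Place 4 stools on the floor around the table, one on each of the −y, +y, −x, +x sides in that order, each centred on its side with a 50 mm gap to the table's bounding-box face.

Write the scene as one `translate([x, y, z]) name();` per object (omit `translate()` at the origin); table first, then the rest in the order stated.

table();
translate([117, 133, 747]) open_box();
translate([225, -392, 0]) stool();
translate([225, 584, 0]) stool();
translate([-306, 96, 0]) stool();
translate([756, 96, 0]) stool();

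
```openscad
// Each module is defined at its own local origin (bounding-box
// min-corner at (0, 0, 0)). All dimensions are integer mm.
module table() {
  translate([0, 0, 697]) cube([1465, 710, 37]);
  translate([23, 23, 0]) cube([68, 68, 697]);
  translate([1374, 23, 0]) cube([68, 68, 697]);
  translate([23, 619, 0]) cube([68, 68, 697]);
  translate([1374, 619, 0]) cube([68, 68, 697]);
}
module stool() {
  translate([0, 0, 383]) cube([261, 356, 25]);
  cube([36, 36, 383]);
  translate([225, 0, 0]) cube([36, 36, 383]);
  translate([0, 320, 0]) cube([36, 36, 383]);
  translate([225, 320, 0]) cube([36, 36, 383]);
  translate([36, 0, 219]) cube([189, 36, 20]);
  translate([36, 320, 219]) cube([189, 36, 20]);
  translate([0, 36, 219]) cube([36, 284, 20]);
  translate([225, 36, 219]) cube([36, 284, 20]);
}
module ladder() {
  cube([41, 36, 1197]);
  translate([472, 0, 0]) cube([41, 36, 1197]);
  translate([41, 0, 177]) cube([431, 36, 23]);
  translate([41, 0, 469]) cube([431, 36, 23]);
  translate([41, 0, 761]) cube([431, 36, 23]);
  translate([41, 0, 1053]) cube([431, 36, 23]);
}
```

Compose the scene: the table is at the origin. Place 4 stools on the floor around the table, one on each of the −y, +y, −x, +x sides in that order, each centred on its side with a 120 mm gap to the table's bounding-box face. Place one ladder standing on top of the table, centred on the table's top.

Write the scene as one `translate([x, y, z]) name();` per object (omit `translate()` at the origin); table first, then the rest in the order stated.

table();
translate([602, -476, 0]) stool();
translate([602, 830, 0]) stool();
translate([-381, 177, 0]) stool();
translate([1585, 177, 0]) stool();
translate([476, 337, 734]) ladder();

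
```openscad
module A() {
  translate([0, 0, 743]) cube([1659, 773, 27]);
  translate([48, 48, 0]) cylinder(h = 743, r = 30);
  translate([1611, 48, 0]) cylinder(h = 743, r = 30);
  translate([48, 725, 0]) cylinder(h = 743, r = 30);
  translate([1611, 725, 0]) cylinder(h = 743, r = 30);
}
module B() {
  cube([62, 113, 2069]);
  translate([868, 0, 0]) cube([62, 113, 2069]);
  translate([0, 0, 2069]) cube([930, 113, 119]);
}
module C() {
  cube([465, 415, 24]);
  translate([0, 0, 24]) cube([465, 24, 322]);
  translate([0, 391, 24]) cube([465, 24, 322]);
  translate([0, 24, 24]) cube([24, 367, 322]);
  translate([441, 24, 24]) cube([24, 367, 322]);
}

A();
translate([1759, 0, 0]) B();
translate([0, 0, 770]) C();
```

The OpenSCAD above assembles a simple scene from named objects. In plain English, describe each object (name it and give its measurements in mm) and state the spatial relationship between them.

A is a table with a 1659×773 mm rectangular top, 27 mm thick, top surface at z = 770 mm, supported by four round legs of 60 mm diameter, each leg's bounding box inset 18 mm from the nearest pair of top edges, running from the floor.

B is a door frame. The clear opening is 806 mm wide and 2069 mm high. Two 62 mm wide jambs, 113 mm deep, stand either side of the opening from the floor to the top of the opening. A 119 mm thick head sits across the top of both jambs, spanning the full outside width of the frame.

C is an open storage box with external size 465×415×346 mm and wall thickness 24 mm (the base is also 24 mm thick). The base covers the whole footprint; the four walls stand on the base, with the y-facing walls full-width and the x-facing walls fitting between their inner faces.

The door frame is on the floor beside the table on its +x side. The open box is on top of the table.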